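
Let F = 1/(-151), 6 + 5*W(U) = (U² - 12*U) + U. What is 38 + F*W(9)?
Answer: 28714/755 ≈ 38.032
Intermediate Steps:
W(U) = -6/5 - 11*U/5 + U²/5 (W(U) = -6/5 + ((U² - 12*U) + U)/5 = -6/5 + (U² - 11*U)/5 = -6/5 + (-11*U/5 + U²/5) = -6/5 - 11*U/5 + U²/5)
F = -1/151 ≈ -0.0066225
38 + F*W(9) = 38 - (-6/5 - 11/5*9 + (⅕)*9²)/151 = 38 - (-6/5 - 99/5 + (⅕)*81)/151 = 38 - (-6/5 - 99/5 + 81/5)/151 = 38 - 1/151*(-24/5) = 38 + 24/755 = 28714/755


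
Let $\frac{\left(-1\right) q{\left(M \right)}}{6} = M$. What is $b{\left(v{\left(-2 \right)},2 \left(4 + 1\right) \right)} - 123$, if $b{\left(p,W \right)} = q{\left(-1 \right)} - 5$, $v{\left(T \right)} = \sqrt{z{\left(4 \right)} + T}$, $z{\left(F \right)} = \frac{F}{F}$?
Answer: $-122$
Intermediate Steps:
$z{\left(F \right)} = 1$
$q{\left(M \right)} = - 6 M$
$v{\left(T \right)} = \sqrt{1 + T}$
$b{\left(p,W \right)} = 1$ ($b{\left(p,W \right)} = \left(-6\right) \left(-1\right) - 5 = 6 - 5 = 1$)
$b{\left(v{\left(-2 \right)},2 \left(4 + 1\right) \right)} - 123 = 1 - 123 = -122$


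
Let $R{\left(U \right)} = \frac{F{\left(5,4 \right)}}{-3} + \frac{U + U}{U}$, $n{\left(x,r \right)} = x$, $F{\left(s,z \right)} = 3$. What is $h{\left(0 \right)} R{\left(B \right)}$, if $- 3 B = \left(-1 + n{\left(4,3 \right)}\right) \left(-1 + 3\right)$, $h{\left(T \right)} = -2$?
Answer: $-2$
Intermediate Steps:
$B = -2$ ($B = - \frac{\left(-1 + 4\right) \left(-1 + 3\right)}{3} = - \frac{3 \cdot 2}{3} = \left(- \frac{1}{3}\right) 6 = -2$)
$R{\left(U \right)} = 1$ ($R{\left(U \right)} = \frac{3}{-3} + \frac{U + U}{U} = 3 \left(- \frac{1}{3}\right) + \frac{2 U}{U} = -1 + 2 = 1$)
$h{\left(0 \right)} R{\left(B \right)} = \left(-2\right) 1 = -2$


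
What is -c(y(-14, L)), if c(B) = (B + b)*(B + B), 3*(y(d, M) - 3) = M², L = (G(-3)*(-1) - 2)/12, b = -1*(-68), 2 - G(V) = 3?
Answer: -39782881/93312 ≈ -426.34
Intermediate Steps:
G(V) = -1 (G(V) = 2 - 1*3 = 2 - 3 = -1)
b = 68
L = -1/12 (L = (-1*(-1) - 2)/12 = (1 - 2)*(1/12) = -1*1/12 = -1/12 ≈ -0.083333)
y(d, M) = 3 + M²/3
c(B) = 2*B*(68 + B) (c(B) = (B + 68)*(B + B) = (68 + B)*(2*B) = 2*B*(68 + B))
-c(y(-14, L)) = -2*(3 + (-1/12)²/3)*(68 + (3 + (-1/12)²/3)) = -2*(3 + (⅓)*(1/144))*(68 + (3 + (⅓)*(1/144))) = -2*(3 + 1/432)*(68 + (3 + 1/432)) = -2*1297*(68 + 1297/432)/432 = -2*1297*30673/(432*432) = -1*39782881/93312 = -39782881/93312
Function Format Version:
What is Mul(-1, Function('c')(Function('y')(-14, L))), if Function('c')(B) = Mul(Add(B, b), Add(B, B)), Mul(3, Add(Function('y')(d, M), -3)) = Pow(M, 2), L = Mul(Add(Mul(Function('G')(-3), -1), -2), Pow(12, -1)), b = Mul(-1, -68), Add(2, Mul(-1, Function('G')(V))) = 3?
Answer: Rational(-39782881, 93312) ≈ -426.34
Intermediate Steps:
Function('G')(V) = -1 (Function('G')(V) = Add(2, Mul(-1, 3)) = Add(2, -3) = -1)
b = 68
L = Rational(-1, 12) (L = Mul(Add(Mul(-1, -1), -2), Pow(12, -1)) = Mul(Add(1, -2), Rational(1, 12)) = Mul(-1, Rational(1, 12)) = Rational(-1, 12) ≈ -0.083333)
Function('y')(d, M) = Add(3, Mul(Rational(1, 3), Pow(M, 2)))
Function('c')(B) = Mul(2, B, Add(68, B)) (Function('c')(B) = Mul(Add(B, 68), Add(B, B)) = Mul(Add(68, B), Mul(2, B)) = Mul(2, B, Add(68, B)))
Mul(-1, Function('c')(Function('y')(-14, L))) = Mul(-1, Mul(2, Add(3, Mul(Rational(1, 3), Pow(Rational(-1, 12), 2))), Add(68, Add(3, Mul(Rational(1, 3), Pow(Rational(-1, 12), 2)))))) = Mul(-1, Mul(2, Add(3, Mul(Rational(1, 3), Rational(1, 144))), Add(68, Add(3, Mul(Rational(1, 3), Rational(1, 144)))))) = Mul(-1, Mul(2, Add(3, Rational(1, 432)), Add(68, Add(3, Rational(1, 432))))) = Mul(-1, Mul(2, Rational(1297, 432), Add(68, Rational(1297, 432)))) = Mul(-1, Mul(2, Rational(1297, 432), Rational(30673, 432))) = Mul(-1, Rational(39782881, 93312)) = Rational(-39782881, 93312)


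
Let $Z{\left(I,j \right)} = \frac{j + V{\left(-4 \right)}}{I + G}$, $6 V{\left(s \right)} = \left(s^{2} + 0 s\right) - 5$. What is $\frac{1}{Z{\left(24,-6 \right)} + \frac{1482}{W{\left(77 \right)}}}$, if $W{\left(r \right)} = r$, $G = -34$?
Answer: $\frac{924}{18169} \approx 0.050856$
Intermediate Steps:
$V{\left(s \right)} = - \frac{5}{6} + \frac{s^{2}}{6}$ ($V{\left(s \right)} = \frac{\left(s^{2} + 0 s\right) - 5}{6} = \frac{\left(s^{2} + 0\right) - 5}{6} = \frac{s^{2} - 5}{6} = \frac{-5 + s^{2}}{6} = - \frac{5}{6} + \frac{s^{2}}{6}$)
$Z{\left(I,j \right)} = \frac{\frac{11}{6} + j}{-34 + I}$ ($Z{\left(I,j \right)} = \frac{j - \left(\frac{5}{6} - \frac{\left(-4\right)^{2}}{6}\right)}{I - 34} = \frac{j + \left(- \frac{5}{6} + \frac{1}{6} \cdot 16\right)}{-34 + I} = \frac{j + \left(- \frac{5}{6} + \frac{8}{3}\right)}{-34 + I} = \frac{j + \frac{11}{6}}{-34 + I} = \frac{\frac{11}{6} + j}{-34 + I}$)
$\frac{1}{Z{\left(24,-6 \right)} + \frac{1482}{W{\left(77 \right)}}} = \frac{1}{\frac{\frac{11}{6} - 6}{-34 + 24} + \frac{1482}{77}} = \frac{1}{\frac{1}{-10} \left(- \frac{25}{6}\right) + 1482 \cdot \frac{1}{77}} = \frac{1}{\left(- \frac{1}{10}\right) \left(- \frac{25}{6}\right) + \frac{1482}{77}} = \frac{1}{\frac{5}{12} + \frac{1482}{77}} = \frac{1}{\frac{18169}{924}} = \frac{924}{18169}$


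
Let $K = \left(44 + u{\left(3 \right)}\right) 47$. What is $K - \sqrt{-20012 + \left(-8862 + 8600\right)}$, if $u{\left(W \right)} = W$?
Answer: $2209 - i \sqrt{20274} \approx 2209.0 - 142.39 i$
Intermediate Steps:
$K = 2209$ ($K = \left(44 + 3\right) 47 = 47 \cdot 47 = 2209$)
$K - \sqrt{-20012 + \left(-8862 + 8600\right)} = 2209 - \sqrt{-20012 + \left(-8862 + 8600\right)} = 2209 - \sqrt{-20012 - 262} = 2209 - \sqrt{-20274} = 2209 - i \sqrt{20274}$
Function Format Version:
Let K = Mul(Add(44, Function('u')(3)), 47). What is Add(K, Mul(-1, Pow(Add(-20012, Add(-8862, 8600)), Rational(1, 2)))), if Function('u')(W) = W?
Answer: Add(2209, Mul(-1, I, Pow(20274, Rational(1, 2)))) ≈ Add(2209.0, Mul(-142.39, I))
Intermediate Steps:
K = 2209 (K = Mul(Add(44, 3), 47) = Mul(47, 47) = 2209)
Add(K, Mul(-1, Pow(Add(-20012, Add(-8862, 8600)), Rational(1, 2)))) = Add(2209, Mul(-1, Pow(Add(-20012, Add(-8862, 8600)), Rational(1, 2)))) = Add(2209, Mul(-1, Pow(Add(-20012, -262), Rational(1, 2)))) = Add(2209, Mul(-1, Pow(-20274, Rational(1, 2)))) = Add(2209, Mul(-1, Mul(I, Pow(20274, Rational(1, 2))))) = Add(2209, Mul(-1, I, Pow(20274, Rational(1, 2))))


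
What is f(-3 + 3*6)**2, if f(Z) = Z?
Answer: 225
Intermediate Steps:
f(-3 + 3*6)**2 = (-3 + 3*6)**2 = (-3 + 18)**2 = 15**2 = 225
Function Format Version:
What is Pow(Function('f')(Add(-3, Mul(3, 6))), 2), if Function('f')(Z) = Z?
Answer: 225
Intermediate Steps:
Pow(Function('f')(Add(-3, Mul(3, 6))), 2) = Pow(Add(-3, Mul(3, 6)), 2) = Pow(Add(-3, 18), 2) = Pow(15, 2) = 225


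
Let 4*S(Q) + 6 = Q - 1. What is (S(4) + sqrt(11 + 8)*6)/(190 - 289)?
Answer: 1/132 - 2*sqrt(19)/33 ≈ -0.25660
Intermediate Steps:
S(Q) = -7/4 + Q/4 (S(Q) = -3/2 + (Q - 1)/4 = -3/2 + (-1 + Q)/4 = -3/2 + (-1/4 + Q/4) = -7/4 + Q/4)
(S(4) + sqrt(11 + 8)*6)/(190 - 289) = ((-7/4 + (1/4)*4) + sqrt(11 + 8)*6)/(190 - 289) = ((-7/4 + 1) + sqrt(19)*6)/(-99) = (-3/4 + 6*sqrt(19))*(-1/99) = 1/132 - 2*sqrt(19)/33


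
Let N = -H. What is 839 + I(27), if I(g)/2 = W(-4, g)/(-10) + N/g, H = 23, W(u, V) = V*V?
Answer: 93352/135 ≈ 691.50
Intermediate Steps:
W(u, V) = V**2
N = -23 (N = -1*23 = -23)
I(g) = -46/g - g**2/5 (I(g) = 2*(g**2/(-10) - 23/g) = 2*(g**2*(-1/10) - 23/g) = 2*(-g**2/10 - 23/g) = 2*(-23/g - g**2/10) = -46/g - g**2/5)
839 + I(27) = 839 + (1/5)*(-230 - 1*27**3)/27 = 839 + (1/5)*(1/27)*(-230 - 1*19683) = 839 + (1/5)*(1/27)*(-230 - 19683) = 839 + (1/5)*(1/27)*(-19913) = 839 - 19913/135 = 93352/135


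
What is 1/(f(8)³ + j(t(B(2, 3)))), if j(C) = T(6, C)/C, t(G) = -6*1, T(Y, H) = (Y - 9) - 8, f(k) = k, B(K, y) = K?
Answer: 6/3083 ≈ 0.0019462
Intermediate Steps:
T(Y, H) = -17 + Y (T(Y, H) = (-9 + Y) - 8 = -17 + Y)
t(G) = -6
j(C) = -11/C (j(C) = (-17 + 6)/C = -11/C)
1/(f(8)³ + j(t(B(2, 3)))) = 1/(8³ - 11/(-6)) = 1/(512 - 11*(-⅙)) = 1/(512 + 11/6) = 1/(3083/6) = 6/3083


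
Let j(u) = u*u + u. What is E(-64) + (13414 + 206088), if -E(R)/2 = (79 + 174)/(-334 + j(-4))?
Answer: 1536525/7 ≈ 2.1950e+5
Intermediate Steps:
j(u) = u + u² (j(u) = u² + u = u + u²)
E(R) = 11/7 (E(R) = -2*(79 + 174)/(-334 - 4*(1 - 4)) = -506/(-334 - 4*(-3)) = -506/(-334 + 12) = -506/(-322) = -506*(-1)/322 = -2*(-11/14) = 11/7)
E(-64) + (13414 + 206088) = 11/7 + (13414 + 206088) = 11/7 + 219502 = 1536525/7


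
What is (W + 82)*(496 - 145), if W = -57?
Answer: 8775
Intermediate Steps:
(W + 82)*(496 - 145) = (-57 + 82)*(496 - 145) = 25*351 = 8775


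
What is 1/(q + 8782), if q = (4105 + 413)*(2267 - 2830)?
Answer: -1/2534852 ≈ -3.9450e-7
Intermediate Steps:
q = -2543634 (q = 4518*(-563) = -2543634)
1/(q + 8782) = 1/(-2543634 + 8782) = 1/(-2534852) = -1/2534852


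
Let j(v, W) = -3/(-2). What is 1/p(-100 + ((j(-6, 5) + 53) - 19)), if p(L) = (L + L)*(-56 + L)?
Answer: 2/31089 ≈ 6.4331e-5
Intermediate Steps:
j(v, W) = 3/2 (j(v, W) = -3*(-1/2) = 3/2)
p(L) = 2*L*(-56 + L) (p(L) = (2*L)*(-56 + L) = 2*L*(-56 + L))
1/p(-100 + ((j(-6, 5) + 53) - 19)) = 1/(2*(-100 + ((3/2 + 53) - 19))*(-56 + (-100 + ((3/2 + 53) - 19)))) = 1/(2*(-100 + (109/2 - 19))*(-56 + (-100 + (109/2 - 19)))) = 1/(2*(-100 + 71/2)*(-56 + (-100 + 71/2))) = 1/(2*(-129/2)*(-56 - 129/2)) = 1/(2*(-129/2)*(-241/2)) = 1/(31089/2) = 2/31089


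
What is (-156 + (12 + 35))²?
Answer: 11881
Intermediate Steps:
(-156 + (12 + 35))² = (-156 + 47)² = (-109)² = 11881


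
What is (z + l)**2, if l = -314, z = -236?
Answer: 302500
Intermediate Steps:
(z + l)**2 = (-236 - 314)**2 = (-550)**2 = 302500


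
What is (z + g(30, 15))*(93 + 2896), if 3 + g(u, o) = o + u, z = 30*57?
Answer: 5236728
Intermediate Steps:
z = 1710
g(u, o) = -3 + o + u (g(u, o) = -3 + (o + u) = -3 + o + u)
(z + g(30, 15))*(93 + 2896) = (1710 + (-3 + 15 + 30))*(93 + 2896) = (1710 + 42)*2989 = 1752*2989 = 5236728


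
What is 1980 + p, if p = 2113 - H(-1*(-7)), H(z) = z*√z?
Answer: 4093 - 7*√7 ≈ 4074.5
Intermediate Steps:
H(z) = z^(3/2)
p = 2113 - 7*√7 (p = 2113 - (-1*(-7))^(3/2) = 2113 - 7^(3/2) = 2113 - 7*√7 ≈ 2094.5)
1980 + p = 1980 + (2113 - 7*√7) = 4093 - 7*√7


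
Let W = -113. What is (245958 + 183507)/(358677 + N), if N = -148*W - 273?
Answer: 429465/375128 ≈ 1.1448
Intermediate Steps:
N = 16451 (N = -148*(-113) - 273 = 16724 - 273 = 16451)
(245958 + 183507)/(358677 + N) = (245958 + 183507)/(358677 + 16451) = 429465/375128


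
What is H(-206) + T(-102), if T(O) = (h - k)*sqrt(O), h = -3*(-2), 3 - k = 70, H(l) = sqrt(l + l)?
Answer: I*(2*sqrt(103) + 73*sqrt(102)) ≈ 757.56*I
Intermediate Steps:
H(l) = sqrt(2)*sqrt(l) (H(l) = sqrt(2*l) = sqrt(2)*sqrt(l))
k = -67 (k = 3 - 1*70 = 3 - 70 = -67)
h = 6
T(O) = 73*sqrt(O) (T(O) = (6 - 1*(-67))*sqrt(O) = (6 + 67)*sqrt(O) = 73*sqrt(O))
H(-206) + T(-102) = sqrt(2)*sqrt(-206) + 73*sqrt(-102) = sqrt(2)*(I*sqrt(206)) + 73*(I*sqrt(102)) = 2*I*sqrt(103) + 73*I*sqrt(102)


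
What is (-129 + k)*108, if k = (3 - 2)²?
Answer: -13824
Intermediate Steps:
k = 1 (k = 1² = 1)
(-129 + k)*108 = (-129 + 1)*108 = -128*108 = -13824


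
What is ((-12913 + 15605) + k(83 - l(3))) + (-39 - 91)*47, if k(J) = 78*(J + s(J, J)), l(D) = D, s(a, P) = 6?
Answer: 3290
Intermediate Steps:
k(J) = 468 + 78*J (k(J) = 78*(J + 6) = 78*(6 + J) = 468 + 78*J)
((-12913 + 15605) + k(83 - l(3))) + (-39 - 91)*47 = ((-12913 + 15605) + (468 + 78*(83 - 1*3))) + (-39 - 91)*47 = (2692 + (468 + 78*(83 - 3))) - 130*47 = (2692 + (468 + 78*80)) - 6110 = (2692 + (468 + 6240)) - 6110 = (2692 + 6708) - 6110 = 9400 - 6110 = 3290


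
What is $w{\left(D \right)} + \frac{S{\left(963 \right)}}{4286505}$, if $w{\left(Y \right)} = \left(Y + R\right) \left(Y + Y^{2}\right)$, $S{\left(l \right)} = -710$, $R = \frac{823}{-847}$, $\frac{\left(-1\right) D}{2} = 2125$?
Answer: $- \frac{7963107376651988932}{103733421} \approx -7.6765 \cdot 10^{10}$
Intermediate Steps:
$D = -4250$ ($D = \left(-2\right) 2125 = -4250$)
$R = - \frac{823}{847}$ ($R = 823 \left(- \frac{1}{847}\right) = - \frac{823}{847} \approx -0.97166$)
$w{\left(Y \right)} = \left(- \frac{823}{847} + Y\right) \left(Y + Y^{2}\right)$ ($w{\left(Y \right)} = \left(Y - \frac{823}{847}\right) \left(Y + Y^{2}\right) = \left(- \frac{823}{847} + Y\right) \left(Y + Y^{2}\right)$)
$w{\left(D \right)} + \frac{S{\left(963 \right)}}{4286505} = \frac{1}{847} \left(-4250\right) \left(-823 + 24 \left(-4250\right) + 847 \left(-4250\right)^{2}\right) - \frac{710}{4286505} = \frac{1}{847} \left(-4250\right) \left(-823 - 102000 + 847 \cdot 18062500\right) - \frac{142}{857301} = \frac{1}{847} \left(-4250\right) \left(-823 - 102000 + 15298937500\right) - \frac{142}{857301} = \frac{1}{847} \left(-4250\right) 15298834677 - \frac{142}{857301} = - \frac{9288578196750}{121} - \frac{142}{857301} = - \frac{7963107376651988932}{103733421}$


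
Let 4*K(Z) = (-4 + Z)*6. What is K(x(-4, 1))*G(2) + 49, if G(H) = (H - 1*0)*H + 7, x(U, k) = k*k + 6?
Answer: 197/2 ≈ 98.500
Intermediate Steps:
x(U, k) = 6 + k**2 (x(U, k) = k**2 + 6 = 6 + k**2)
G(H) = 7 + H**2 (G(H) = (H + 0)*H + 7 = H*H + 7 = H**2 + 7 = 7 + H**2)
K(Z) = -6 + 3*Z/2 (K(Z) = ((-4 + Z)*6)/4 = (-24 + 6*Z)/4 = -6 + 3*Z/2)
K(x(-4, 1))*G(2) + 49 = (-6 + 3*(6 + 1**2)/2)*(7 + 2**2) + 49 = (-6 + 3*(6 + 1)/2)*(7 + 4) + 49 = (-6 + (3/2)*7)*11 + 49 = (-6 + 21/2)*11 + 49 = (9/2)*11 + 49 = 99/2 + 49 = 197/2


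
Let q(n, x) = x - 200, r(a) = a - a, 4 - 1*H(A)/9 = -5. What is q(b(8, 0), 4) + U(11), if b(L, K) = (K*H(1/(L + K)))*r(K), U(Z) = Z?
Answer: -185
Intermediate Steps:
H(A) = 81 (H(A) = 36 - 9*(-5) = 36 + 45 = 81)
r(a) = 0
b(L, K) = 0 (b(L, K) = (K*81)*0 = (81*K)*0 = 0)
q(n, x) = -200 + x
q(b(8, 0), 4) + U(11) = (-200 + 4) + 11 = -196 + 11 = -185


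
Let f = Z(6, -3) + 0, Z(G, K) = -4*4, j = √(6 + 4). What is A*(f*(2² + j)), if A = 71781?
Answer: -4593984 - 1148496*√10 ≈ -8.2258e+6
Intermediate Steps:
j = √10 ≈ 3.1623
Z(G, K) = -16
f = -16 (f = -16 + 0 = -16)
A*(f*(2² + j)) = 71781*(-16*(2² + √10)) = 71781*(-16*(4 + √10)) = 71781*(-64 - 16*√10) = -4593984 - 1148496*√10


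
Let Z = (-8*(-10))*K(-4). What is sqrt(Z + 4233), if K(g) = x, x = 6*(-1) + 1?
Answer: sqrt(3833) ≈ 61.911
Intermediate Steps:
x = -5 (x = -6 + 1 = -5)
K(g) = -5
Z = -400 (Z = -8*(-10)*(-5) = 80*(-5) = -400)
sqrt(Z + 4233) = sqrt(-400 + 4233) = sqrt(3833)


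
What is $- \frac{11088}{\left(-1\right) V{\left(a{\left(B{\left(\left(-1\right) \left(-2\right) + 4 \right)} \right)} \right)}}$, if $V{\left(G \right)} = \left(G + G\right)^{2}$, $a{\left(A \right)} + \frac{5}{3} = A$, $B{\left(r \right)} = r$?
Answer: $\frac{24948}{169} \approx 147.62$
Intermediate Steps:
$a{\left(A \right)} = - \frac{5}{3} + A$
$V{\left(G \right)} = 4 G^{2}$ ($V{\left(G \right)} = \left(2 G\right)^{2} = 4 G^{2}$)
$- \frac{11088}{\left(-1\right) V{\left(a{\left(B{\left(\left(-1\right) \left(-2\right) + 4 \right)} \right)} \right)}} = - \frac{11088}{\left(-1\right) 4 \left(- \frac{5}{3} + \left(\left(-1\right) \left(-2\right) + 4\right)\right)^{2}} = - \frac{11088}{\left(-1\right) 4 \left(- \frac{5}{3} + \left(2 + 4\right)\right)^{2}} = - \frac{11088}{\left(-1\right) 4 \left(- \frac{5}{3} + 6\right)^{2}} = - \frac{11088}{\left(-1\right) 4 \left(\frac{13}{3}\right)^{2}} = - \frac{11088}{\left(-1\right) 4 \cdot \frac{169}{9}} = - \frac{11088}{\left(-1\right) \frac{676}{9}} = - \frac{11088}{- \frac{676}{9}} = \left(-11088\right) \left(- \frac{9}{676}\right) = \frac{24948}{169}$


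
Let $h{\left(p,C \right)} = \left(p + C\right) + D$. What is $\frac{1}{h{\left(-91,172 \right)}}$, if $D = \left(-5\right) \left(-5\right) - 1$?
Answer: $\frac{1}{105} \approx 0.0095238$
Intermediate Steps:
$D = 24$ ($D = 25 - 1 = 24$)
$h{\left(p,C \right)} = 24 + C + p$ ($h{\left(p,C \right)} = \left(p + C\right) + 24 = \left(C + p\right) + 24 = 24 + C + p$)
$\frac{1}{h{\left(-91,172 \right)}} = \frac{1}{24 + 172 - 91} = \frac{1}{105}$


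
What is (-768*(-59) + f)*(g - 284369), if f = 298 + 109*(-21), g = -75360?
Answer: -15583820009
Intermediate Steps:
f = -1991 (f = 298 - 2289 = -1991)
(-768*(-59) + f)*(g - 284369) = (-768*(-59) - 1991)*(-75360 - 284369) = (45312 - 1991)*(-359729) = 43321*(-359729) = -15583820009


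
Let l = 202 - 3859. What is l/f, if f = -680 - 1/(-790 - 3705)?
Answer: 16438215/3056599 ≈ 5.3779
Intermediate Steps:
f = -3056599/4495 (f = -680 - 1/(-4495) = -680 - 1*(-1/4495) = -680 + 1/4495 = -3056599/4495 ≈ -680.00)
l = -3657
l/f = -3657/(-3056599/4495) = -3657*(-4495/3056599) = 16438215/3056599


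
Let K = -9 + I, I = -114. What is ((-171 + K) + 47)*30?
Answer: -7410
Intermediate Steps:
K = -123 (K = -9 - 114 = -123)
((-171 + K) + 47)*30 = ((-171 - 123) + 47)*30 = (-294 + 47)*30 = -247*30 = -7410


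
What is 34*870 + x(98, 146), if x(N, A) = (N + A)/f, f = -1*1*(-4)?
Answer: 29641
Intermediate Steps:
f = 4 (f = -1*(-4) = 4)
x(N, A) = A/4 + N/4 (x(N, A) = (N + A)/4 = (A + N)*(1/4) = A/4 + N/4)
34*870 + x(98, 146) = 34*870 + ((1/4)*146 + (1/4)*98) = 29580 + (73/2 + 49/2) = 29580 + 61 = 29641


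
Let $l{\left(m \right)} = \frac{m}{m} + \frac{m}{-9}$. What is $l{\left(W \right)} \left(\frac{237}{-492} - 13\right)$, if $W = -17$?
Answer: $- \frac{9581}{246} \approx -38.947$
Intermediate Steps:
$l{\left(m \right)} = 1 - \frac{m}{9}$ ($l{\left(m \right)} = 1 + m \left(- \frac{1}{9}\right) = 1 - \frac{m}{9}$)
$l{\left(W \right)} \left(\frac{237}{-492} - 13\right) = \left(1 - - \frac{17}{9}\right) \left(\frac{237}{-492} - 13\right) = \left(1 + \frac{17}{9}\right) \left(237 \left(- \frac{1}{492}\right) - 13\right) = \frac{26 \left(- \frac{79}{164} - 13\right)}{9} = \frac{26}{9} \left(- \frac{2211}{164}\right) = - \frac{9581}{246}$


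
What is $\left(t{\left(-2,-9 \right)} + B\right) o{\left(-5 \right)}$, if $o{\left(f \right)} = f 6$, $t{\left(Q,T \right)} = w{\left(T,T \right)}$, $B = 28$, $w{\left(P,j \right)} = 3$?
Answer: $-930$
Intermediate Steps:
$t{\left(Q,T \right)} = 3$
$o{\left(f \right)} = 6 f$
$\left(t{\left(-2,-9 \right)} + B\right) o{\left(-5 \right)} = \left(3 + 28\right) 6 \left(-5\right) = 31 \left(-30\right) = -930$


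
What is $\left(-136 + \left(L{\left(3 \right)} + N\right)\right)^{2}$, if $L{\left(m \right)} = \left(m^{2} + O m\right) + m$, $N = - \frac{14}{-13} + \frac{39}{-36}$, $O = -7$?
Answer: $\frac{511709641}{24336} \approx 21027.0$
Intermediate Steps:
$N = - \frac{1}{156}$ ($N = \left(-14\right) \left(- \frac{1}{13}\right) + 39 \left(- \frac{1}{36}\right) = \frac{14}{13} - \frac{13}{12} = - \frac{1}{156} \approx -0.0064103$)
$L{\left(m \right)} = m^{2} - 6 m$ ($L{\left(m \right)} = \left(m^{2} - 7 m\right) + m = m^{2} - 6 m$)
$\left(-136 + \left(L{\left(3 \right)} + N\right)\right)^{2} = \left(-136 + \left(3 \left(-6 + 3\right) - \frac{1}{156}\right)\right)^{2} = \left(-136 + \left(3 \left(-3\right) - \frac{1}{156}\right)\right)^{2} = \left(-136 - \frac{1405}{156}\right)^{2} = \left(- \frac{22621}{156}\right)^{2} = \frac{511709641}{24336}$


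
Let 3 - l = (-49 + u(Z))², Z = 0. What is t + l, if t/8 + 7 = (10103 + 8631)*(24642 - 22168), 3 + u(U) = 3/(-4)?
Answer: 5932487879/16 ≈ 3.7078e+8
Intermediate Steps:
u(U) = -15/4 (u(U) = -3 + 3/(-4) = -3 + 3*(-¼) = -3 - ¾ = -15/4)
l = -44473/16 (l = 3 - (-49 - 15/4)² = 3 - (-211/4)² = 3 - 1*44521/16 = 3 - 44521/16 = -44473/16 ≈ -2779.6)
t = 370783272 (t = -56 + 8*((10103 + 8631)*(24642 - 22168)) = -56 + 8*(18734*2474) = -56 + 8*46347916 = -56 + 370783328 = 370783272)
t + l = 370783272 - 44473/16 = 5932487879/16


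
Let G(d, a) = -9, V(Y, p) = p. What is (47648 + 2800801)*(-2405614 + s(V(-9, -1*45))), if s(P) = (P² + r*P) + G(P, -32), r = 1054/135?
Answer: -6847527074584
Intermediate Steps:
r = 1054/135 (r = 1054*(1/135) = 1054/135 ≈ 7.8074)
s(P) = -9 + P² + 1054*P/135 (s(P) = (P² + 1054*P/135) - 9 = -9 + P² + 1054*P/135)
(47648 + 2800801)*(-2405614 + s(V(-9, -1*45))) = (47648 + 2800801)*(-2405614 + (-9 + (-1*45)² + 1054*(-1*45)/135)) = 2848449*(-2405614 + (-9 + (-45)² + (1054/135)*(-45))) = 2848449*(-2405614 + (-9 + 2025 - 1054/3)) = 2848449*(-2405614 + 4994/3) = 2848449*(-7211848/3) = -6847527074584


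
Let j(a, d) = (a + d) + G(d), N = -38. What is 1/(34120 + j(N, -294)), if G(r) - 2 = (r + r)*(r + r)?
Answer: 1/379534 ≈ 2.6348e-6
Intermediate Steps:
G(r) = 2 + 4*r**2 (G(r) = 2 + (r + r)*(r + r) = 2 + (2*r)*(2*r) = 2 + 4*r**2)
j(a, d) = 2 + a + d + 4*d**2 (j(a, d) = (a + d) + (2 + 4*d**2) = 2 + a + d + 4*d**2)
1/(34120 + j(N, -294)) = 1/(34120 + (2 - 38 - 294 + 4*(-294)**2)) = 1/(34120 + (2 - 38 - 294 + 4*86436)) = 1/(34120 + (2 - 38 - 294 + 345744)) = 1/(34120 + 345414) = 1/379534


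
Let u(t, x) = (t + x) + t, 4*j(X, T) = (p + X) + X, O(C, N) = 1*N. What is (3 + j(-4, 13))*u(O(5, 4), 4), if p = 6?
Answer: 30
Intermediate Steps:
O(C, N) = N
j(X, T) = 3/2 + X/2 (j(X, T) = ((6 + X) + X)/4 = (6 + 2*X)/4 = 3/2 + X/2)
u(t, x) = x + 2*t
(3 + j(-4, 13))*u(O(5, 4), 4) = (3 + (3/2 + (½)*(-4)))*(4 + 2*4) = (3 + (3/2 - 2))*(4 + 8) = (3 - ½)*12 = (5/2)*12 = 30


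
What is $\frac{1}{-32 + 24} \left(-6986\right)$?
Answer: $\frac{3493}{4} \approx 873.25$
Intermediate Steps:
$\frac{1}{-32 + 24} \left(-6986\right) = \frac{1}{-8} \left(-6986\right) = \left(- \frac{1}{8}\right) \left(-6986\right) = \frac{3493}{4}$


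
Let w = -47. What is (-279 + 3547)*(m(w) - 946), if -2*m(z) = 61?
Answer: -3191202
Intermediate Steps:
m(z) = -61/2 (m(z) = -½*61 = -61/2)
(-279 + 3547)*(m(w) - 946) = (-279 + 3547)*(-61/2 - 946) = 3268*(-1953/2) = -3191202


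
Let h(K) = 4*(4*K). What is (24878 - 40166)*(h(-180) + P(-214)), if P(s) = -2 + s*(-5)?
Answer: 27701856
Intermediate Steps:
P(s) = -2 - 5*s
h(K) = 16*K
(24878 - 40166)*(h(-180) + P(-214)) = (24878 - 40166)*(16*(-180) + (-2 - 5*(-214))) = -15288*(-2880 + (-2 + 1070)) = -15288*(-2880 + 1068) = -15288*(-1812) = 27701856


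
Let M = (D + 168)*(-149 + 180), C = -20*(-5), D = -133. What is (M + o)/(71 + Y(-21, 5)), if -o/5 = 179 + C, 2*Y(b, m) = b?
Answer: -620/121 ≈ -5.1240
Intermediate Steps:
Y(b, m) = b/2
C = 100
M = 1085 (M = (-133 + 168)*(-149 + 180) = 35*31 = 1085)
o = -1395 (o = -5*(179 + 100) = -5*279 = -1395)
(M + o)/(71 + Y(-21, 5)) = (1085 - 1395)/(71 + (½)*(-21)) = -310/(71 - 21/2) = -310/121/2 = -310*2/121 = -620/121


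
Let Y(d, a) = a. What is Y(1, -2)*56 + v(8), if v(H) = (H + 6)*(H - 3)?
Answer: -42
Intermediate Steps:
v(H) = (-3 + H)*(6 + H) (v(H) = (6 + H)*(-3 + H) = (-3 + H)*(6 + H))
Y(1, -2)*56 + v(8) = -2*56 + (-18 + 8² + 3*8) = -112 + (-18 + 64 + 24) = -112 + 70 = -42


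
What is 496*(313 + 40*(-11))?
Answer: -62992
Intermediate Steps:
496*(313 + 40*(-11)) = 496*(313 - 440) = 496*(-127) = -62992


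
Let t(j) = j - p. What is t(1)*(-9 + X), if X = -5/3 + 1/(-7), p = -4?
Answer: -1135/21 ≈ -54.048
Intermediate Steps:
t(j) = 4 + j (t(j) = j - 1*(-4) = j + 4 = 4 + j)
X = -38/21 (X = -5*⅓ + 1*(-⅐) = -5/3 - ⅐ = -38/21 ≈ -1.8095)
t(1)*(-9 + X) = (4 + 1)*(-9 - 38/21) = 5*(-227/21) = -1135/21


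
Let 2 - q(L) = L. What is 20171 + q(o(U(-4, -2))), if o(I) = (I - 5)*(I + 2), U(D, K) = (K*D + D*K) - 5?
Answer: 20095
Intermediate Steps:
U(D, K) = -5 + 2*D*K (U(D, K) = (D*K + D*K) - 5 = 2*D*K - 5 = -5 + 2*D*K)
o(I) = (-5 + I)*(2 + I)
q(L) = 2 - L
20171 + q(o(U(-4, -2))) = 20171 + (2 - (-10 + (-5 + 2*(-4)*(-2))² - 3*(-5 + 2*(-4)*(-2)))) = 20171 + (2 - (-10 + (-5 + 16)² - 3*(-5 + 16))) = 20171 + (2 - (-10 + 11² - 3*11)) = 20171 + (2 - (-10 + 121 - 33)) = 20171 + (2 - 1*78) = 20171 + (2 - 78) = 20171 - 76 = 20095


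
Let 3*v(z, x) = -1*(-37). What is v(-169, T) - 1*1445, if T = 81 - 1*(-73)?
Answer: -4298/3 ≈ -1432.7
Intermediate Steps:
T = 154 (T = 81 + 73 = 154)
v(z, x) = 37/3 (v(z, x) = (-1*(-37))/3 = (⅓)*37 = 37/3)
v(-169, T) - 1*1445 = 37/3 - 1*1445 = 37/3 - 1445 = -4298/3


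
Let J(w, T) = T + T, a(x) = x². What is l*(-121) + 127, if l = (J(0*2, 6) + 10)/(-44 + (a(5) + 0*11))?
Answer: 5075/19 ≈ 267.11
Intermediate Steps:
J(w, T) = 2*T
l = -22/19 (l = (2*6 + 10)/(-44 + (5² + 0*11)) = (12 + 10)/(-44 + (25 + 0)) = 22/(-44 + 25) = 22/(-19) = 22*(-1/19) = -22/19 ≈ -1.1579)
l*(-121) + 127 = -22/19*(-121) + 127 = 2662/19 + 127 = 5075/19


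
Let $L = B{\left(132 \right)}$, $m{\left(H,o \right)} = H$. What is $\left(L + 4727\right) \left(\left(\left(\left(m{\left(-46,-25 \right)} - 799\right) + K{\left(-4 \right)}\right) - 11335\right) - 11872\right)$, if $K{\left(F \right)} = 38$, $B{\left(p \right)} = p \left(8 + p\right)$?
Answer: $-557292898$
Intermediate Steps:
$L = 18480$ ($L = 132 \left(8 + 132\right) = 132 \cdot 140 = 18480$)
$\left(L + 4727\right) \left(\left(\left(\left(m{\left(-46,-25 \right)} - 799\right) + K{\left(-4 \right)}\right) - 11335\right) - 11872\right) = \left(18480 + 4727\right) \left(\left(\left(\left(-46 - 799\right) + 38\right) - 11335\right) - 11872\right) = 23207 \left(\left(\left(-845 + 38\right) - 11335\right) + \left(-13084 + 1212\right)\right) = 23207 \left(\left(-807 - 11335\right) - 11872\right) = 23207 \left(-12142 - 11872\right) = 23207 \left(-24014\right) = -557292898$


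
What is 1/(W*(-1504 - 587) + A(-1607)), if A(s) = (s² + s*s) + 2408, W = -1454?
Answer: 1/8207620 ≈ 1.2184e-7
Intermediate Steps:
A(s) = 2408 + 2*s² (A(s) = (s² + s²) + 2408 = 2*s² + 2408 = 2408 + 2*s²)
1/(W*(-1504 - 587) + A(-1607)) = 1/(-1454*(-1504 - 587) + (2408 + 2*(-1607)²)) = 1/(-1454*(-2091) + (2408 + 2*2582449)) = 1/(3040314 + (2408 + 5164898)) = 1/(3040314 + 5167306) = 1/8207620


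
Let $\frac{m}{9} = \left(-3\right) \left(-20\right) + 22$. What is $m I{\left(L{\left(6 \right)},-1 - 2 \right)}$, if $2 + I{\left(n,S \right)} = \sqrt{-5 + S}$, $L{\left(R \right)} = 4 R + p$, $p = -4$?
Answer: $-1476 + 1476 i \sqrt{2} \approx -1476.0 + 2087.4 i$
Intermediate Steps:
$L{\left(R \right)} = -4 + 4 R$ ($L{\left(R \right)} = 4 R - 4 = -4 + 4 R$)
$I{\left(n,S \right)} = -2 + \sqrt{-5 + S}$
$m = 738$ ($m = 9 \left(\left(-3\right) \left(-20\right) + 22\right) = 9 \left(60 + 22\right) = 9 \cdot 82 = 738$)
$m I{\left(L{\left(6 \right)},-1 - 2 \right)} = 738 \left(-2 + \sqrt{-5 - 3}\right) = 738 \left(-2 + \sqrt{-8}\right) = 738 \left(-2 + 2 i \sqrt{2}\right) = -1476 + 1476 i \sqrt{2}$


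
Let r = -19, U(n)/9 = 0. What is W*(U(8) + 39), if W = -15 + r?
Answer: -1326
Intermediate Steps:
U(n) = 0 (U(n) = 9*0 = 0)
W = -34 (W = -15 - 19 = -34)
W*(U(8) + 39) = -34*(0 + 39) = -34*39 = -1326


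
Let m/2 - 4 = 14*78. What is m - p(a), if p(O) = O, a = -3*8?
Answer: 2216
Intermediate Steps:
a = -24
m = 2192 (m = 8 + 2*(14*78) = 8 + 2*1092 = 8 + 2184 = 2192)
m - p(a) = 2192 - 1*(-24) = 2192 + 24 = 2216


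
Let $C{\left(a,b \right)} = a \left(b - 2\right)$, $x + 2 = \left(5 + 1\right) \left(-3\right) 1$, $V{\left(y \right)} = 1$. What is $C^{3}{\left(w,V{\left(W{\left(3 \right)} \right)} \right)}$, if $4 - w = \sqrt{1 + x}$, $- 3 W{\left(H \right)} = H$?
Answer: $\left(-4 + i \sqrt{19}\right)^{3} \approx 164.0 + 126.41 i$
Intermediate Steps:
$W{\left(H \right)} = - \frac{H}{3}$
$x = -20$ ($x = -2 + \left(5 + 1\right) \left(-3\right) 1 = -2 + 6 \left(-3\right) 1 = -2 - 18 = -20$)
$w = 4 - i \sqrt{19}$ ($w = 4 - \sqrt{1 - 20} = 4 - \sqrt{-19} = 4 - i \sqrt{19} \approx 4.0 - 4.3589 i$)
$C{\left(a,b \right)} = a \left(-2 + b\right)$
$C^{3}{\left(w,V{\left(W{\left(3 \right)} \right)} \right)} = \left(\left(4 - i \sqrt{19}\right) \left(-2 + 1\right)\right)^{3} = \left(\left(4 - i \sqrt{19}\right) \left(-1\right)\right)^{3} = \left(-4 + i \sqrt{19}\right)^{3}$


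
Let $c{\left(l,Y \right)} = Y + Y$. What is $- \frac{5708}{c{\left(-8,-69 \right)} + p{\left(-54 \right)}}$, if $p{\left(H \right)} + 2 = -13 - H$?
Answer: $\frac{5708}{99} \approx 57.657$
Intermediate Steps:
$c{\left(l,Y \right)} = 2 Y$
$p{\left(H \right)} = -15 - H$ ($p{\left(H \right)} = -2 - \left(13 + H\right) = -15 - H$)
$- \frac{5708}{c{\left(-8,-69 \right)} + p{\left(-54 \right)}} = - \frac{5708}{2 \left(-69\right) - -39} = - \frac{5708}{-138 + \left(-15 + 54\right)} = - \frac{5708}{-138 + 39} = - \frac{5708}{-99} = \left(-5708\right) \left(- \frac{1}{99}\right) = \frac{5708}{99}$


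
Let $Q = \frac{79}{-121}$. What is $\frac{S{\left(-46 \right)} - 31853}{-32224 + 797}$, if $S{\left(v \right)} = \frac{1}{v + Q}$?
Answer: $\frac{179810306}{177405415} \approx 1.0136$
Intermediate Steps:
$Q = - \frac{79}{121}$ ($Q = 79 \left(- \frac{1}{121}\right) = - \frac{79}{121} \approx -0.65289$)
$S{\left(v \right)} = \frac{1}{- \frac{79}{121} + v}$ ($S{\left(v \right)} = \frac{1}{v - \frac{79}{121}} = \frac{1}{- \frac{79}{121} + v}$)
$\frac{S{\left(-46 \right)} - 31853}{-32224 + 797} = \frac{\frac{121}{-79 + 121 \left(-46\right)} - 31853}{-32224 + 797} = \frac{\frac{121}{-79 - 5566} - 31853}{-31427} = \left(\frac{121}{-5645} - 31853\right) \left(- \frac{1}{31427}\right) = \left(121 \left(- \frac{1}{5645}\right) - 31853\right) \left(- \frac{1}{31427}\right) = \left(- \frac{121}{5645} - 31853\right) \left(- \frac{1}{31427}\right) = \left(- \frac{179810306}{5645}\right) \left(- \frac{1}{31427}\right) = \frac{179810306}{177405415}$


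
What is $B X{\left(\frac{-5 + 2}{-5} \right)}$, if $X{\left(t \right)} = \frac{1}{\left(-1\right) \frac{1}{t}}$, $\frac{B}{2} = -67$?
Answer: $\frac{402}{5} \approx 80.4$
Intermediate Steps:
$B = -134$ ($B = 2 \left(-67\right) = -134$)
$X{\left(t \right)} = - t$
$B X{\left(\frac{-5 + 2}{-5} \right)} = - 134 \left(- \frac{-5 + 2}{-5}\right) = - 134 \left(- \frac{\left(-3\right) \left(-1\right)}{5}\right) = - 134 \left(\left(-1\right) \frac{3}{5}\right) = \left(-134\right) \left(- \frac{3}{5}\right) = \frac{402}{5}$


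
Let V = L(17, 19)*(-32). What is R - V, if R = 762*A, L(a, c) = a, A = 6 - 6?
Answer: 544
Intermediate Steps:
A = 0
R = 0 (R = 762*0 = 0)
V = -544 (V = 17*(-32) = -544)
R - V = 0 - 1*(-544) = 0 + 544 = 544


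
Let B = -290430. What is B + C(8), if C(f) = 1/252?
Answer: -73188359/252 ≈ -2.9043e+5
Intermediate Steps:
C(f) = 1/252
B + C(8) = -290430 + 1/252 = -73188359/252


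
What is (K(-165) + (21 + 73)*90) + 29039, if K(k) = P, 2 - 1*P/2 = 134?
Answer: 37235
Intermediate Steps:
P = -264 (P = 4 - 2*134 = 4 - 268 = -264)
K(k) = -264
(K(-165) + (21 + 73)*90) + 29039 = (-264 + (21 + 73)*90) + 29039 = (-264 + 94*90) + 29039 = (-264 + 8460) + 29039 = 8196 + 29039 = 37235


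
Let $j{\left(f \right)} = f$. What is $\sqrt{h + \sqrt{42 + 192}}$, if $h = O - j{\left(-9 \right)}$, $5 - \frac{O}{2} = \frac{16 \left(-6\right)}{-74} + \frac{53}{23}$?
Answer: $\frac{\sqrt{8543189 + 2172603 \sqrt{26}}}{851} \approx 5.2052$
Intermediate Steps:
$O = \frac{2380}{851}$ ($O = 10 - 2 \left(\frac{16 \left(-6\right)}{-74} + \frac{53}{23}\right) = 10 - 2 \left(\left(-96\right) \left(- \frac{1}{74}\right) + 53 \cdot \frac{1}{23}\right) = 10 - 2 \left(\frac{48}{37} + \frac{53}{23}\right) = 10 - \frac{6130}{851} = \frac{2380}{851} \approx 2.7967$)
$h = \frac{10039}{851}$ ($h = \frac{2380}{851} - -9 = \frac{2380}{851} + 9 = \frac{10039}{851} \approx 11.797$)
$\sqrt{h + \sqrt{42 + 192}} = \sqrt{\frac{10039}{851} + \sqrt{42 + 192}} = \sqrt{\frac{10039}{851} + \sqrt{234}} = \sqrt{\frac{10039}{851} + 3 \sqrt{26}}$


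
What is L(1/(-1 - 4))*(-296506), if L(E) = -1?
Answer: 296506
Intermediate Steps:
L(1/(-1 - 4))*(-296506) = -1*(-296506) = 296506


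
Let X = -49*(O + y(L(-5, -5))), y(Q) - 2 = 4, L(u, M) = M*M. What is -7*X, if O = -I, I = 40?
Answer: -11662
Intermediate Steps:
L(u, M) = M**2
y(Q) = 6 (y(Q) = 2 + 4 = 6)
O = -40 (O = -1*40 = -40)
X = 1666 (X = -49*(-40 + 6) = -49*(-34) = 1666)
-7*X = -7*1666 = -11662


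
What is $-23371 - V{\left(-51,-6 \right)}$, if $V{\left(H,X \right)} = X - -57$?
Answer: $-23422$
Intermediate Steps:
$V{\left(H,X \right)} = 57 + X$ ($V{\left(H,X \right)} = X + 57 = 57 + X$)
$-23371 - V{\left(-51,-6 \right)} = -23371 - \left(57 - 6\right) = -23371 - 51 = -23422$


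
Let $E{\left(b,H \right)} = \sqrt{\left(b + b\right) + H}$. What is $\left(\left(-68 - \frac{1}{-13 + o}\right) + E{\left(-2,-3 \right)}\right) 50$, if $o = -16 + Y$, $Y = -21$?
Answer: $-3399 + 50 i \sqrt{7} \approx -3399.0 + 132.29 i$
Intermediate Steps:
$o = -37$ ($o = -16 - 21 = -37$)
$E{\left(b,H \right)} = \sqrt{H + 2 b}$ ($E{\left(b,H \right)} = \sqrt{2 b + H} = \sqrt{H + 2 b}$)
$\left(\left(-68 - \frac{1}{-13 + o}\right) + E{\left(-2,-3 \right)}\right) 50 = \left(\left(-68 - \frac{1}{-13 - 37}\right) + \sqrt{-3 + 2 \left(-2\right)}\right) 50 = \left(\left(-68 - \frac{1}{-50}\right) + \sqrt{-3 - 4}\right) 50 = \left(\left(-68 - - \frac{1}{50}\right) + \sqrt{-7}\right) 50 = \left(\left(-68 + \frac{1}{50}\right) + i \sqrt{7}\right) 50 = \left(- \frac{3399}{50} + i \sqrt{7}\right) 50 = -3399 + 50 i \sqrt{7}$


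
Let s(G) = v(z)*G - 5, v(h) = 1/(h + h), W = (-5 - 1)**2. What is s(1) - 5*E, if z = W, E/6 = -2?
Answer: 3961/72 ≈ 55.014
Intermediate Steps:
E = -12 (E = 6*(-2) = -12)
W = 36 (W = (-6)**2 = 36)
z = 36
v(h) = 1/(2*h)
s(G) = -5 + G/72 (s(G) = ((1/2)/36)*G - 5 = ((1/2)*(1/36))*G - 5 = G/72 - 5 = -5 + G/72)
s(1) - 5*E = (-5 + (1/72)*1) - 5*(-12) = (-5 + 1/72) + 60 = -359/72 + 60 = 3961/72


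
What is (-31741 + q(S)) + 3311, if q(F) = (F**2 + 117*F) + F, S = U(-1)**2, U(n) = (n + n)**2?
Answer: -26286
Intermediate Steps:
U(n) = 4*n**2 (U(n) = (2*n)**2 = 4*n**2)
S = 16 (S = (4*(-1)**2)**2 = (4*1)**2 = 4**2 = 16)
q(F) = F**2 + 118*F
(-31741 + q(S)) + 3311 = (-31741 + 16*(118 + 16)) + 3311 = (-31741 + 16*134) + 3311 = (-31741 + 2144) + 3311 = -29597 + 3311 = -26286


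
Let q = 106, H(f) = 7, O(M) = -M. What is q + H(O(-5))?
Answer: 113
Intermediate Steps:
q + H(O(-5)) = 106 + 7 = 113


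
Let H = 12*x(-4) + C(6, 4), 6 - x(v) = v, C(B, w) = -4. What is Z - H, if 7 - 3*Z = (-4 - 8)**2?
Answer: -485/3 ≈ -161.67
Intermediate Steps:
x(v) = 6 - v
Z = -137/3 (Z = 7/3 - (-4 - 8)**2/3 = 7/3 - 1/3*(-12)**2 = 7/3 - 1/3*144 = 7/3 - 48 = -137/3 ≈ -45.667)
H = 116 (H = 12*(6 - 1*(-4)) - 4 = 12*(6 + 4) - 4 = 12*10 - 4 = 120 - 4 = 116)
Z - H = -137/3 - 1*116 = -137/3 - 116 = -485/3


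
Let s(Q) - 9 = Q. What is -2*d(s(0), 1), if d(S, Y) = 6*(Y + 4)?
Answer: -60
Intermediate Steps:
s(Q) = 9 + Q
d(S, Y) = 24 + 6*Y (d(S, Y) = 6*(4 + Y) = 24 + 6*Y)
-2*d(s(0), 1) = -2*(24 + 6*1) = -2*(24 + 6) = -2*30 = -60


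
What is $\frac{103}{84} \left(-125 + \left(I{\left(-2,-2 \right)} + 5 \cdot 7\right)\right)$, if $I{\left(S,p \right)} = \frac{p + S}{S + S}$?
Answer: $- \frac{9167}{84} \approx -109.13$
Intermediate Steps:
$I{\left(S,p \right)} = \frac{S + p}{2 S}$
$\frac{103}{84} \left(-125 + \left(I{\left(-2,-2 \right)} + 5 \cdot 7\right)\right) = \frac{103}{84} \left(-125 + \left(\frac{-2 - 2}{2 \left(-2\right)} + 5 \cdot 7\right)\right) = 103 \cdot \frac{1}{84} \left(-125 + \left(\frac{1}{2} \left(- \frac{1}{2}\right) \left(-4\right) + 35\right)\right) = \frac{103 \left(-125 + \left(1 + 35\right)\right)}{84} = \frac{103 \left(-125 + 36\right)}{84} = \frac{103}{84} \left(-89\right) = - \frac{9167}{84}$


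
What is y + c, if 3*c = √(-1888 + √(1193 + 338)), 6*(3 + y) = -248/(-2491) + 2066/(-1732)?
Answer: -13729381/4314412 + I*√(1888 - √1531)/3 ≈ -3.1822 + 14.333*I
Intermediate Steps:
y = -13729381/4314412 (y = -3 + (-248/(-2491) + 2066/(-1732))/6 = -3 + (-248*(-1/2491) + 2066*(-1/1732))/6 = -3 + (248/2491 - 1033/866)/6 = -3 + (⅙)*(-2358435/2157206) = -3 - 786145/4314412 = -13729381/4314412 ≈ -3.1822)
c = √(-1888 + √1531)/3 (c = √(-1888 + √(1193 + 338))/3 = √(-1888 + √1531)/3 ≈ 14.333*I)
y + c = -13729381/4314412 + √(-1888 + √1531)/3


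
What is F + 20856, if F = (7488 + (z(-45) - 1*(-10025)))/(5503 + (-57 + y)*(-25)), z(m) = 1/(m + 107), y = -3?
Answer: 9056469023/434186 ≈ 20859.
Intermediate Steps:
z(m) = 1/(107 + m)
F = 1085807/434186 (F = (7488 + (1/(107 - 45) - 1*(-10025)))/(5503 + (-57 - 3)*(-25)) = (7488 + (1/62 + 10025))/(5503 - 60*(-25)) = (7488 + (1/62 + 10025))/(5503 + 1500) = (7488 + 621551/62)/7003 = (1085807/62)*(1/7003) = 1085807/434186 ≈ 2.5008)
F + 20856 = 1085807/434186 + 20856 = 9056469023/434186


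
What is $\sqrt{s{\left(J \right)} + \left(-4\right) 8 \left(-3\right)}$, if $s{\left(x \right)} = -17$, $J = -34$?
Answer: $\sqrt{79} \approx 8.8882$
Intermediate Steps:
$\sqrt{s{\left(J \right)} + \left(-4\right) 8 \left(-3\right)} = \sqrt{-17 + \left(-4\right) 8 \left(-3\right)} = \sqrt{-17 - -96} = \sqrt{-17 + 96} = \sqrt{79}$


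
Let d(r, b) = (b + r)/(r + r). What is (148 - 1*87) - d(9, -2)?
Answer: 1091/18 ≈ 60.611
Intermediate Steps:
d(r, b) = (b + r)/(2*r) (d(r, b) = (b + r)/((2*r)) = (b + r)*(1/(2*r)) = (b + r)/(2*r))
(148 - 1*87) - d(9, -2) = (148 - 1*87) - (-2 + 9)/(2*9) = (148 - 87) - 7/(2*9) = 61 - 1*7/18 = 61 - 7/18 = 1091/18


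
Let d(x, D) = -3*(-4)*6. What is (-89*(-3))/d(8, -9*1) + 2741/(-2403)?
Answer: 49361/19224 ≈ 2.5677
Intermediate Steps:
d(x, D) = 72 (d(x, D) = 12*6 = 72)
(-89*(-3))/d(8, -9*1) + 2741/(-2403) = -89*(-3)/72 + 2741/(-2403) = 267*(1/72) + 2741*(-1/2403) = 89/24 - 2741/2403 = 49361/19224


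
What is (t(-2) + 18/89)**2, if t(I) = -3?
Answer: 62001/7921 ≈ 7.8274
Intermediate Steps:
(t(-2) + 18/89)**2 = (-3 + 18/89)**2 = (-249/89)**2 = 62001/7921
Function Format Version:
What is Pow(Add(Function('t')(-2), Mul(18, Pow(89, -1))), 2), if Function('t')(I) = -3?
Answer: Rational(62001, 7921) ≈ 7.8274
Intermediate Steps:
Pow(Add(Function('t')(-2), Mul(18, Pow(89, -1))), 2) = Pow(Add(-3, Mul(18, Pow(89, -1))), 2) = Pow(Add(-3, Mul(18, Rational(1, 89))), 2) = Pow(Add(-3, Rational(18, 89)), 2) = Pow(Rational(-249, 89), 2) = Rational(62001, 7921)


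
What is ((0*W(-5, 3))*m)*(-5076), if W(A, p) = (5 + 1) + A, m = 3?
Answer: 0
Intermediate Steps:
W(A, p) = 6 + A
((0*W(-5, 3))*m)*(-5076) = ((0*(6 - 5))*3)*(-5076) = ((0*1)*3)*(-5076) = (0*3)*(-5076) = 0*(-5076) = 0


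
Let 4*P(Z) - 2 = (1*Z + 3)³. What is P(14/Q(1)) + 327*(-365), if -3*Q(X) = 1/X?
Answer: -536737/4 ≈ -1.3418e+5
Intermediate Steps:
Q(X) = -1/(3*X)
P(Z) = ½ + (3 + Z)³/4 (P(Z) = ½ + (1*Z + 3)³/4 = ½ + (Z + 3)³/4 = ½ + (3 + Z)³/4)
P(14/Q(1)) + 327*(-365) = (½ + (3 + 14/((-⅓/1)))³/4) + 327*(-365) = (½ + (3 + 14/((-⅓*1)))³/4) - 119355 = (½ + (3 + 14/(-⅓))³/4) - 119355 = (½ + (3 + 14*(-3))³/4) - 119355 = (½ + (3 - 42)³/4) - 119355 = (½ + (¼)*(-39)³) - 119355 = (½ + (¼)*(-59319)) - 119355 = (½ - 59319/4) - 119355 = -59317/4 - 119355 = -536737/4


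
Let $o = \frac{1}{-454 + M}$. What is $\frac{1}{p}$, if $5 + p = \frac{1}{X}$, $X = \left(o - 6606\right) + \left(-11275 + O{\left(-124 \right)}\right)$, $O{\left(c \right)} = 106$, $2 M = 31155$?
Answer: $- \frac{537640423}{2688232362} \approx -0.2$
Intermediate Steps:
$M = \frac{31155}{2}$ ($M = \frac{1}{2} \cdot 31155 = \frac{31155}{2} \approx 15578.0$)
$o = \frac{2}{30247}$ ($o = \frac{1}{-454 + \frac{31155}{2}} = \frac{1}{\frac{30247}{2}} = \frac{2}{30247} \approx 6.6122 \cdot 10^{-5}$)
$X = - \frac{537640423}{30247}$ ($X = \left(\frac{2}{30247} - 6606\right) + \left(-11275 + 106\right) = - \frac{199811680}{30247} - 11169 = - \frac{537640423}{30247} \approx -17775.0$)
$p = - \frac{2688232362}{537640423}$ ($p = -5 + \frac{1}{- \frac{537640423}{30247}} = -5 - \frac{30247}{537640423} = - \frac{2688232362}{537640423} \approx -5.0001$)
$\frac{1}{p} = \frac{1}{- \frac{2688232362}{537640423}} = - \frac{537640423}{2688232362}$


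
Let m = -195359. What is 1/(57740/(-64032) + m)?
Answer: -16008/3127321307 ≈ -5.1188e-6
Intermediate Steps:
1/(57740/(-64032) + m) = 1/(57740/(-64032) - 195359) = 1/(57740*(-1/64032) - 195359) = 1/(-14435/16008 - 195359) = 1/(-3127321307/16008) = -16008/3127321307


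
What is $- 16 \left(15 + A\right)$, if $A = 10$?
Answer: $-400$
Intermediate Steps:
$- 16 \left(15 + A\right) = - 16 \left(15 + 10\right) = \left(-16\right) 25 = -400$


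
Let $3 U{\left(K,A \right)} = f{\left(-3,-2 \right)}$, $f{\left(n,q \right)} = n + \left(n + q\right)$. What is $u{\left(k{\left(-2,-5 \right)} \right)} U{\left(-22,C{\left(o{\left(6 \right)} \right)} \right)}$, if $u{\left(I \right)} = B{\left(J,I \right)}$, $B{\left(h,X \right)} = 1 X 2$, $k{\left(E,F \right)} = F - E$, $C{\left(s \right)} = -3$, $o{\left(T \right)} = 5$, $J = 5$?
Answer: $16$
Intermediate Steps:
$B{\left(h,X \right)} = 2 X$ ($B{\left(h,X \right)} = X 2 = 2 X$)
$f{\left(n,q \right)} = q + 2 n$
$U{\left(K,A \right)} = - \frac{8}{3}$ ($U{\left(K,A \right)} = \frac{-2 + 2 \left(-3\right)}{3} = \frac{-2 - 6}{3} = \frac{1}{3} \left(-8\right) = - \frac{8}{3}$)
$u{\left(I \right)} = 2 I$
$u{\left(k{\left(-2,-5 \right)} \right)} U{\left(-22,C{\left(o{\left(6 \right)} \right)} \right)} = 2 \left(-5 - -2\right) \left(- \frac{8}{3}\right) = 2 \left(-5 + 2\right) \left(- \frac{8}{3}\right) = 2 \left(-3\right) \left(- \frac{8}{3}\right) = \left(-6\right) \left(- \frac{8}{3}\right) = 16$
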